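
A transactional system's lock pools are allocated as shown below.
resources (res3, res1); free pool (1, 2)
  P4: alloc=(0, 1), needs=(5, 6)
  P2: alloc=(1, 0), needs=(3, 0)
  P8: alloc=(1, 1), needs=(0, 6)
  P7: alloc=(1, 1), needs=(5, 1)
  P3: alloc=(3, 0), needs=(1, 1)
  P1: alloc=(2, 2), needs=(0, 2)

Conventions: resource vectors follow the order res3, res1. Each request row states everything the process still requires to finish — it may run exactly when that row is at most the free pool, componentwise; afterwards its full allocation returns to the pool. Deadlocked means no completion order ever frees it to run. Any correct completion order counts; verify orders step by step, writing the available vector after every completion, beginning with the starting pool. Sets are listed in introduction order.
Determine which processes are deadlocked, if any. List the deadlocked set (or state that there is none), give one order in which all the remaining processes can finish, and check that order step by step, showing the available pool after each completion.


Deadlocked: P4 and P8.
Key observation: res1 is the bottleneck — with P3, P1, P7, P2 done the pool holds (8, 5), short of every remaining need.
The rest can finish in the order P3, P1, P7, P2. Walking it through:
  pool = (1, 2)
  P3 needs (1, 1) <= (1, 2) -> finishes; pool += (3, 0) = (4, 2)
  P1 needs (0, 2) <= (4, 2) -> finishes; pool += (2, 2) = (6, 4)
  P7 needs (5, 1) <= (6, 4) -> finishes; pool += (1, 1) = (7, 5)
  P2 needs (3, 0) <= (7, 5) -> finishes; pool += (1, 0) = (8, 5)
The blocked processes can never fit:
  blocked: P4 wants (5, 6), pool (8, 5) — not enough res1
  blocked: P8 wants (0, 6), pool (8, 5) — not enough res1


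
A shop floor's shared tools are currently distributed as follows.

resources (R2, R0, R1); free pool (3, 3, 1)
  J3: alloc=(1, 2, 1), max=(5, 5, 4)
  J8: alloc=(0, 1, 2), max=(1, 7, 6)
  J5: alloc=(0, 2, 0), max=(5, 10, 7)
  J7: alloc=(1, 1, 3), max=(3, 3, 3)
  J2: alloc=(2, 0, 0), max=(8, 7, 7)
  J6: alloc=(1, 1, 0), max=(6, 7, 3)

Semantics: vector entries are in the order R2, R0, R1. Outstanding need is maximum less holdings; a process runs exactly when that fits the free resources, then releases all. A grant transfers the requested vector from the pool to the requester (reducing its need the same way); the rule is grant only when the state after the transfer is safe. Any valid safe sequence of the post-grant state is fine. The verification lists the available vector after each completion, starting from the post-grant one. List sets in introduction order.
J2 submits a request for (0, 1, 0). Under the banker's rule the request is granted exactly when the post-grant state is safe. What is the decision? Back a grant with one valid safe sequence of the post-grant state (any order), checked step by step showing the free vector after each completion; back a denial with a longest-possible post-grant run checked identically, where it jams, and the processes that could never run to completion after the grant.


DENY: after the grant no complete ordering would exist.
Key observation: once J7, J3 finish, the pool peaks at (5, 5, 5) — and every remaining process still needs more R0 than that.
Pretend the grant happened; the run J7, J3 goes as far as possible. Step-by-step check:
  pool = (3, 2, 1)
  J7 needs (2, 2, 0) <= (3, 2, 1) -> finishes; pool += (1, 1, 3) = (4, 3, 4)
  J3 needs (4, 3, 3) <= (4, 3, 4) -> finishes; pool += (1, 2, 1) = (5, 5, 5)
  J8 still needs (1, 6, 4) but only (5, 5, 5) is free — short on R0
  J5 still needs (5, 8, 7) but only (5, 5, 5) is free — short on R0 and R1
  J2 still needs (6, 6, 7) but only (5, 5, 5) is free — short on R2, R0 and R1
  J6 still needs (5, 6, 3) but only (5, 5, 5) is free — short on R0
Processes that could never finish after the grant: J8, J5, J2 and J6.


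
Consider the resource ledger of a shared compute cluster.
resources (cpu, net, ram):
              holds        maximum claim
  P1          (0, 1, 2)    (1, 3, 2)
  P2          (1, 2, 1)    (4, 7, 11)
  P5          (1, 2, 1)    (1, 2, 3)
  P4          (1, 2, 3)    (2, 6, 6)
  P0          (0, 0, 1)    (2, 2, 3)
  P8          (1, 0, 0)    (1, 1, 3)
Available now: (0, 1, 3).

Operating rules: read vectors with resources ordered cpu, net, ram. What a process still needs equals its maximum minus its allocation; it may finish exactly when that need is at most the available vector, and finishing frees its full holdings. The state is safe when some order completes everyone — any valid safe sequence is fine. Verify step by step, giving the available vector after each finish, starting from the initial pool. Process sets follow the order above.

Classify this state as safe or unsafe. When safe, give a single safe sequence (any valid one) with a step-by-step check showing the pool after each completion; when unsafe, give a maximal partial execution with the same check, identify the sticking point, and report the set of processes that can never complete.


SAFE, for example via the order P5, P1, P8, P0, P4, P2.
Key observation: at P1 the run first touches a limit — (1, 2, 0) against (1, 3, 4), exact on a resource it actually requests.
Verifying each step:
  pool = (0, 1, 3)
  run P5 (needs (0, 0, 2), free (0, 1, 3)); after release of (1, 2, 1) the pool is (1, 3, 4)
  run P1 (needs (1, 2, 0), free (1, 3, 4)); after release of (0, 1, 2) the pool is (1, 4, 6)
  run P8 (needs (0, 1, 3), free (1, 4, 6)); after release of (1, 0, 0) the pool is (2, 4, 6)
  run P0 (needs (2, 2, 2), free (2, 4, 6)); after release of (0, 0, 1) the pool is (2, 4, 7)
  run P4 (needs (1, 4, 3), free (2, 4, 7)); after release of (1, 2, 3) the pool is (3, 6, 10)
  run P2 (needs (3, 5, 10), free (3, 6, 10)); after release of (1, 2, 1) the pool is (4, 8, 11)


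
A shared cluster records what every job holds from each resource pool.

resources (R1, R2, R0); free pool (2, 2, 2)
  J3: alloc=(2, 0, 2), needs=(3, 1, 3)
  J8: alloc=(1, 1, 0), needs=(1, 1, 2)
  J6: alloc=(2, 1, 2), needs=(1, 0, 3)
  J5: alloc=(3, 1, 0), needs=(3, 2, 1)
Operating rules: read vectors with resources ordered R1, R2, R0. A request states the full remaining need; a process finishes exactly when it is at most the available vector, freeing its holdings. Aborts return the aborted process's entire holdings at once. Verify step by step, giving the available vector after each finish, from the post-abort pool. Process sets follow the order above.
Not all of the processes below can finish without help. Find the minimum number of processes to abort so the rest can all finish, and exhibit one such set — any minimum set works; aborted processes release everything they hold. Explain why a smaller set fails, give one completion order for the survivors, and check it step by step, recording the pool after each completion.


The answer: abort J3.
Key observation: no ordering could ever have run J6 before the abort of J3; with (2, 0, 2) back in the pool it fits at step 3.
Minimality: the empty abort set fails — the state is deadlocked as it stands.
One survivor order: J8, J5, J6. Check, step by step (post-abort pool first):
  pool = (4, 2, 4)
  J8: need (1, 1, 2) fits (4, 2, 4); releases (1, 1, 0), pool now (5, 3, 4)
  J5: need (3, 2, 1) fits (5, 3, 4); releases (3, 1, 0), pool now (8, 4, 4)
  J6: need (1, 0, 3) fits (8, 4, 4); releases (2, 1, 2), pool now (10, 5, 6)


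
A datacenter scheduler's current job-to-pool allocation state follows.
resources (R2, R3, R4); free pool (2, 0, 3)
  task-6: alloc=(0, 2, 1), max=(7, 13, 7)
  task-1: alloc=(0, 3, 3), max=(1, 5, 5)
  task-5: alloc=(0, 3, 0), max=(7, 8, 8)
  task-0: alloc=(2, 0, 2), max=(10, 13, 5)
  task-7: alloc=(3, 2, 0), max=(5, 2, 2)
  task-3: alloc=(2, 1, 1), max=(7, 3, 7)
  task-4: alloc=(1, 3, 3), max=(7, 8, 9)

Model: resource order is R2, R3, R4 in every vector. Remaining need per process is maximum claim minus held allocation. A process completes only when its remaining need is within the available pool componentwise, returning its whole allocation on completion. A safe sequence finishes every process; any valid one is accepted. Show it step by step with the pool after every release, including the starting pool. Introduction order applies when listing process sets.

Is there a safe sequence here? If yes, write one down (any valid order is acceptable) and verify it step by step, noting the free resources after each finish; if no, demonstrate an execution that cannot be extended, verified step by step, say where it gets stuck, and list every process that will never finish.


SAFE. One safe sequence: task-7, task-1, task-3, task-4, task-5, task-6, task-0.
Key observation: the order's first zero-slack moment is task-7 ((2, 0, 2) needed, (2, 0, 3) free — a requested resource with nothing to spare).
Verifying each step:
  pool = (2, 0, 3)
  run task-7 (needs (2, 0, 2), free (2, 0, 3)); after release of (3, 2, 0) the pool is (5, 2, 3)
  run task-1 (needs (1, 2, 2), free (5, 2, 3)); after release of (0, 3, 3) the pool is (5, 5, 6)
  run task-3 (needs (5, 2, 6), free (5, 5, 6)); after release of (2, 1, 1) the pool is (7, 6, 7)
  run task-4 (needs (6, 5, 6), free (7, 6, 7)); after release of (1, 3, 3) the pool is (8, 9, 10)
  run task-5 (needs (7, 5, 8), free (8, 9, 10)); after release of (0, 3, 0) the pool is (8, 12, 10)
  run task-6 (needs (7, 11, 6), free (8, 12, 10)); after release of (0, 2, 1) the pool is (8, 14, 11)
  run task-0 (needs (8, 13, 3), free (8, 14, 11)); after release of (2, 0, 2) the pool is (10, 14, 13)


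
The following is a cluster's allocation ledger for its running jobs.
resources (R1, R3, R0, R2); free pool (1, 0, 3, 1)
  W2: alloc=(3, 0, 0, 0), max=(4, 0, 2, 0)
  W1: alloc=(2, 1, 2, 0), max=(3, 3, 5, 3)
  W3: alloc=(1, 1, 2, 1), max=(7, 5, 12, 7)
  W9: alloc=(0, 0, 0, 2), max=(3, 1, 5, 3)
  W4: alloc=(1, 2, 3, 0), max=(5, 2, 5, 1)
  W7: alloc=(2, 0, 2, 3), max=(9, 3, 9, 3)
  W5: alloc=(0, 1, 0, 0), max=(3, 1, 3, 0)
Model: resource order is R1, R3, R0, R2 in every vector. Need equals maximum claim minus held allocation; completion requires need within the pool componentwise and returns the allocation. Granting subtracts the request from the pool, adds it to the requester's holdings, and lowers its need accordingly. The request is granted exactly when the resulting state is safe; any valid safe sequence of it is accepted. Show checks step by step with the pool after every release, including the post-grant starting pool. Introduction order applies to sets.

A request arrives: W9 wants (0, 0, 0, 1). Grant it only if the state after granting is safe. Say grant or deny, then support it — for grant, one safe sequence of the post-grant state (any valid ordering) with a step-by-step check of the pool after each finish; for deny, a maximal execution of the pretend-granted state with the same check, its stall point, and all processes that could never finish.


DENY. Granting would leave the state unsafe.
Key observation: after W2, W5 the pool peaks at (4, 1, 3, 0), and each blocked process is short somewhere: W1 on R3, R2; W3 on R1, R3, R0, R2; W9 on R0; W4 on R2; W7 on R1, R3, R0.
Pretend the grant happened; the run W2, W5 goes as far as possible. Walking it through:
  pool = (1, 0, 3, 0)
  W2: need (1, 0, 2, 0) fits (1, 0, 3, 0); releases (3, 0, 0, 0), pool now (4, 0, 3, 0)
  W5: need (3, 0, 3, 0) fits (4, 0, 3, 0); releases (0, 1, 0, 0), pool now (4, 1, 3, 0)
  W1 still needs (1, 2, 3, 3) but only (4, 1, 3, 0) is free — short on R3 and R2
  W3 still needs (6, 4, 10, 6) but only (4, 1, 3, 0) is free — short on R1, R3, R0 and R2
  W9 still needs (3, 1, 5, 0) but only (4, 1, 3, 0) is free — short on R0
  W4 still needs (4, 0, 2, 1) but only (4, 1, 3, 0) is free — short on R2
  W7 still needs (7, 3, 7, 0) but only (4, 1, 3, 0) is free — short on R1, R3 and R0
Processes that could never finish after the grant: W1, W3, W9, W4 and W7.


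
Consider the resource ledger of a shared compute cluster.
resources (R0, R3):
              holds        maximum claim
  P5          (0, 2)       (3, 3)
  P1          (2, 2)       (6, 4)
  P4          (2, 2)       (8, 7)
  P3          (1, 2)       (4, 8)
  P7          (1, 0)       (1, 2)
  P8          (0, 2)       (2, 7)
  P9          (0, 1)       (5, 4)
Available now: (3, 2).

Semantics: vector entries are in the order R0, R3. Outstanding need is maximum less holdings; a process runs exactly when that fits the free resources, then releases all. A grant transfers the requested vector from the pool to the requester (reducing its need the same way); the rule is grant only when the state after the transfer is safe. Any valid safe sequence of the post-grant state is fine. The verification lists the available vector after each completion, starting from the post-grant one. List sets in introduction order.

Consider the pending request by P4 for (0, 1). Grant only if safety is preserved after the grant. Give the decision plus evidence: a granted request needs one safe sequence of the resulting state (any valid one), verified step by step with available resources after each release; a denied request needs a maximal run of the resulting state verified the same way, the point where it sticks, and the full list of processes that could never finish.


GRANT — the state after the grant stays safe, e.g. via P5, P7, P1, P9, P8, P3, P4.
Key observation: the transfer keeps a workable pool ((3, 1)); P5 starts the safe sequence.
Check on the post-grant state, step by step:
  pool = (3, 1)
  run P5 (needs (3, 1), free (3, 1)); after release of (0, 2) the pool is (3, 3)
  run P7 (needs (0, 2), free (3, 3)); after release of (1, 0) the pool is (4, 3)
  run P1 (needs (4, 2), free (4, 3)); after release of (2, 2) the pool is (6, 5)
  run P9 (needs (5, 3), free (6, 5)); after release of (0, 1) the pool is (6, 6)
  run P8 (needs (2, 5), free (6, 6)); after release of (0, 2) the pool is (6, 8)
  run P3 (needs (3, 6), free (6, 8)); after release of (1, 2) the pool is (7, 10)
  run P4 (needs (6, 4), free (7, 10)); after release of (2, 3) the pool is (9, 13)


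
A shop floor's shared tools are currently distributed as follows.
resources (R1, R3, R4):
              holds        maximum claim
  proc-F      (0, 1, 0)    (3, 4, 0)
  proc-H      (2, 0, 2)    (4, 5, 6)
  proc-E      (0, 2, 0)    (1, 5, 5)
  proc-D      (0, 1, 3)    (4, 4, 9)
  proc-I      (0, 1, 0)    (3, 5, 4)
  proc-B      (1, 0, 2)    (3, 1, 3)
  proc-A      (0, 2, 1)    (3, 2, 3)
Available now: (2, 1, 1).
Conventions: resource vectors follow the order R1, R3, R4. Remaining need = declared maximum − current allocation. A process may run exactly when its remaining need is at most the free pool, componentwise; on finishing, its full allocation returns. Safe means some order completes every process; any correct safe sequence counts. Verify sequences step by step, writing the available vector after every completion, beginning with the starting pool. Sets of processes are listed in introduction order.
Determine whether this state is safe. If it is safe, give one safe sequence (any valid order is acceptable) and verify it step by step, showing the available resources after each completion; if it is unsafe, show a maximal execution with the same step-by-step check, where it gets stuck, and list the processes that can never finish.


SAFE. One safe sequence: proc-B, proc-A, proc-F, proc-I, proc-H, proc-E, proc-D.
Key observation: at proc-B the run first touches a limit — (2, 1, 1) against (2, 1, 1), exact on a resource it actually requests.
Step-by-step check:
  pool = (2, 1, 1)
  proc-B needs (2, 1, 1) <= (2, 1, 1) -> finishes; pool += (1, 0, 2) = (3, 1, 3)
  proc-A needs (3, 0, 2) <= (3, 1, 3) -> finishes; pool += (0, 2, 1) = (3, 3, 4)
  proc-F needs (3, 3, 0) <= (3, 3, 4) -> finishes; pool += (0, 1, 0) = (3, 4, 4)
  proc-I needs (3, 4, 4) <= (3, 4, 4) -> finishes; pool += (0, 1, 0) = (3, 5, 4)
  proc-H needs (2, 5, 4) <= (3, 5, 4) -> finishes; pool += (2, 0, 2) = (5, 5, 6)
  proc-E needs (1, 3, 5) <= (5, 5, 6) -> finishes; pool += (0, 2, 0) = (5, 7, 6)
  proc-D needs (4, 3, 6) <= (5, 7, 6) -> finishes; pool += (0, 1, 3) = (5, 8, 9)


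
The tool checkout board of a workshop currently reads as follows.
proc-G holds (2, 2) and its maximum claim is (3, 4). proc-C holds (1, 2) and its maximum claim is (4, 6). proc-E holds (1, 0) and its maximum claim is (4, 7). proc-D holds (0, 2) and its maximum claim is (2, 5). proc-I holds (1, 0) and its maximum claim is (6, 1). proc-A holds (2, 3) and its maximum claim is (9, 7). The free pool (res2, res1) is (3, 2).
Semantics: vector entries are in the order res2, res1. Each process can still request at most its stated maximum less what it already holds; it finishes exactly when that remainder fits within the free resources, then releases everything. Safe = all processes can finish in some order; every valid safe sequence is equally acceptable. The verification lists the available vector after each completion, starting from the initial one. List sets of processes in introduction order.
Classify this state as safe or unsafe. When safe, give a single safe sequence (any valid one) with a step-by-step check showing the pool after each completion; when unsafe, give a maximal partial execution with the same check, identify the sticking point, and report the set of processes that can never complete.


SAFE. One safe sequence: proc-G, proc-D, proc-C, proc-E, proc-A, proc-I.
Key observation: the first exact fit in this order is proc-G — it needs (1, 2) with (3, 2) free, meeting a requested resource to the last unit.
Step-by-step check:
  pool = (3, 2)
  proc-G: need (1, 2) fits (3, 2); releases (2, 2), pool now (5, 4)
  proc-D: need (2, 3) fits (5, 4); releases (0, 2), pool now (5, 6)
  proc-C: need (3, 4) fits (5, 6); releases (1, 2), pool now (6, 8)
  proc-E: need (3, 7) fits (6, 8); releases (1, 0), pool now (7, 8)
  proc-A: need (7, 4) fits (7, 8); releases (2, 3), pool now (9, 11)
  proc-I: need (5, 1) fits (9, 11); releases (1, 0), pool now (10, 11)


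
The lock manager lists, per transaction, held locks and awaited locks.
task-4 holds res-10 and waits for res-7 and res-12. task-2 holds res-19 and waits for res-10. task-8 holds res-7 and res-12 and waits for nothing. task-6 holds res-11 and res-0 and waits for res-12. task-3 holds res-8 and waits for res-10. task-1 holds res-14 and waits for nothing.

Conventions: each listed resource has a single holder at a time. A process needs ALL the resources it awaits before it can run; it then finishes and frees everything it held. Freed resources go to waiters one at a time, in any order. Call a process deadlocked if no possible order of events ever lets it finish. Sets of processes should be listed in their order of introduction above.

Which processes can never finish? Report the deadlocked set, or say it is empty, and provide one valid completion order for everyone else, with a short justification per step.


Nothing here is deadlocked.
Key observation: no waiting chain loops back on itself — every chain ends at a process that waits on nothing, so everyone eventually runs.
One completion order for the rest: task-8, task-4, task-3, task-1, task-6, task-2.
Walking it through:
  task-8 waits on nothing -> runs at once and releases res-7 and res-12
  task-4 waits on res-7 and res-12 — all released -> runs and releases res-10
  task-3 waits on res-10 — all released -> runs and releases res-8
  task-1 waits on nothing -> runs at once and releases res-14
  task-6 waits on res-12 — all released -> runs and releases res-11 and res-0
  task-2 waits on res-10 — all released -> runs and releases res-19


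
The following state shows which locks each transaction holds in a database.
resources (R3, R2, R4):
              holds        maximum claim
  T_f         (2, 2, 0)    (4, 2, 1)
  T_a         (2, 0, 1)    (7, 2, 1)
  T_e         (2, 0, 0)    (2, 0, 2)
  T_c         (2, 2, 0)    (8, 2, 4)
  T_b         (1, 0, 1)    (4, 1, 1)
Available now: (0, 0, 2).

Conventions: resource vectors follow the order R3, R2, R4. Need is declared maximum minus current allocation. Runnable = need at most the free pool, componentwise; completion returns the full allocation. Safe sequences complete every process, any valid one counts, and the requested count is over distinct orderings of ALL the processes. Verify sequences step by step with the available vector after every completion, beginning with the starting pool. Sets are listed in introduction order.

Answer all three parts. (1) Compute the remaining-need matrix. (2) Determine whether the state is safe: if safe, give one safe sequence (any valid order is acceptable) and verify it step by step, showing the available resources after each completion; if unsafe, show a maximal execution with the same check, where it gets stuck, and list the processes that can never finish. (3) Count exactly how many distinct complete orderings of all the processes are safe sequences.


(1) Remaining need (order R3, R2, R4):
  T_f: (2, 0, 1)
  T_a: (5, 2, 0)
  T_e: (0, 0, 2)
  T_c: (6, 0, 4)
  T_b: (3, 1, 0)
(2) SAFE. One safe sequence: T_e, T_f, T_b, T_a, T_c.
Key observation: T_e marks the first exact bind of the order: its need (0, 0, 2) fits the free (0, 0, 2) with zero slack on a requested resource.
Check, step by step:
  pool = (0, 0, 2)
  T_e: need (0, 0, 2) fits (0, 0, 2); releases (2, 0, 0), pool now (2, 0, 2)
  T_f: need (2, 0, 1) fits (2, 0, 2); releases (2, 2, 0), pool now (4, 2, 2)
  T_b: need (3, 1, 0) fits (4, 2, 2); releases (1, 0, 1), pool now (5, 2, 3)
  T_a: need (5, 2, 0) fits (5, 2, 3); releases (2, 0, 1), pool now (7, 2, 4)
  T_c: need (6, 0, 4) fits (7, 2, 4); releases (2, 2, 0), pool now (9, 4, 4)
(3) Precisely 1 of the possible complete orderings is a safe sequence.


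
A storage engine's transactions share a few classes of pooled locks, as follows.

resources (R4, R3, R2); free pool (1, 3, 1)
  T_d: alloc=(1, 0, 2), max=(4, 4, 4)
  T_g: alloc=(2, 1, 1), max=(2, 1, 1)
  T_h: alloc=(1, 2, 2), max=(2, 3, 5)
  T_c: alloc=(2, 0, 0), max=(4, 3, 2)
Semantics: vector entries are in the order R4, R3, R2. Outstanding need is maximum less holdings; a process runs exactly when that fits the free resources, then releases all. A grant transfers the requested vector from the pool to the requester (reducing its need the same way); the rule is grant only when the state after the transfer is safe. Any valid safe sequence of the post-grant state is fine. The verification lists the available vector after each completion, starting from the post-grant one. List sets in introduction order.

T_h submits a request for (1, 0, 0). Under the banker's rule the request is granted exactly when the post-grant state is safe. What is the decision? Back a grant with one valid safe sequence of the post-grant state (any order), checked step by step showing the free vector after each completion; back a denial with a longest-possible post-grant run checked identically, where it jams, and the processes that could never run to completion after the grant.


GRANT: granting preserves safety; a valid post-grant sequence is T_g, T_c, T_d, T_h.
Key observation: even at the reduced pool (0, 3, 1), T_g fits immediately, so safety survives the grant.
Check on the post-grant state, step by step:
  pool = (0, 3, 1)
  T_g: need (0, 0, 0) fits (0, 3, 1); releases (2, 1, 1), pool now (2, 4, 2)
  T_c: need (2, 3, 2) fits (2, 4, 2); releases (2, 0, 0), pool now (4, 4, 2)
  T_d: need (3, 4, 2) fits (4, 4, 2); releases (1, 0, 2), pool now (5, 4, 4)
  T_h: need (0, 1, 3) fits (5, 4, 4); releases (2, 2, 2), pool now (7, 6, 6)


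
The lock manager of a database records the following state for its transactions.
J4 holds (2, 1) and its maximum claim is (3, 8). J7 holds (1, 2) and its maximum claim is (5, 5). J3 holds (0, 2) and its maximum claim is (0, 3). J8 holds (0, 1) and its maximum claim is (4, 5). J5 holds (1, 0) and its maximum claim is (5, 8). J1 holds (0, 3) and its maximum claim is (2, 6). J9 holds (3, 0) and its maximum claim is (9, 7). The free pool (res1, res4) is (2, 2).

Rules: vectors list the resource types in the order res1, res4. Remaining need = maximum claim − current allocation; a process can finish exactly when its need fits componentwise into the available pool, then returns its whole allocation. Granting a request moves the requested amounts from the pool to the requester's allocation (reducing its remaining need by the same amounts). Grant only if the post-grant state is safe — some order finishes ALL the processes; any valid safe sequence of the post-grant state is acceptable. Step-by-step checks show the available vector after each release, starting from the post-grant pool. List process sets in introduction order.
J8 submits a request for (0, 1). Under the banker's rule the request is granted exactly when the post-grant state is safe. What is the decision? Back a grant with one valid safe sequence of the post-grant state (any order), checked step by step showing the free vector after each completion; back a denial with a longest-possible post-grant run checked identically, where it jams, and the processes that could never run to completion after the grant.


DENY: after the grant no complete ordering would exist.
Key observation: after J3, J1 the pool peaks at (2, 6), and each blocked process is short somewhere: J4 on res4; J7 on res1; J8 on res1; J5 on res1, res4; J9 on res1, res4.
After a pretend grant, a maximal execution: J3, J1 — then nothing else fits. Walking it through:
  pool = (2, 1)
  run J3 (needs (0, 1), free (2, 1)); after release of (0, 2) the pool is (2, 3)
  run J1 (needs (2, 3), free (2, 3)); after release of (0, 3) the pool is (2, 6)
  blocked: J4 wants (1, 7), pool (2, 6) — not enough res4
  blocked: J7 wants (4, 3), pool (2, 6) — not enough res1
  blocked: J8 wants (4, 3), pool (2, 6) — not enough res1
  blocked: J5 wants (4, 8), pool (2, 6) — not enough res1 and res4
  blocked: J9 wants (6, 7), pool (2, 6) — not enough res1 and res4
Processes that could never finish after the grant: J4, J7, J8, J5 and J9.


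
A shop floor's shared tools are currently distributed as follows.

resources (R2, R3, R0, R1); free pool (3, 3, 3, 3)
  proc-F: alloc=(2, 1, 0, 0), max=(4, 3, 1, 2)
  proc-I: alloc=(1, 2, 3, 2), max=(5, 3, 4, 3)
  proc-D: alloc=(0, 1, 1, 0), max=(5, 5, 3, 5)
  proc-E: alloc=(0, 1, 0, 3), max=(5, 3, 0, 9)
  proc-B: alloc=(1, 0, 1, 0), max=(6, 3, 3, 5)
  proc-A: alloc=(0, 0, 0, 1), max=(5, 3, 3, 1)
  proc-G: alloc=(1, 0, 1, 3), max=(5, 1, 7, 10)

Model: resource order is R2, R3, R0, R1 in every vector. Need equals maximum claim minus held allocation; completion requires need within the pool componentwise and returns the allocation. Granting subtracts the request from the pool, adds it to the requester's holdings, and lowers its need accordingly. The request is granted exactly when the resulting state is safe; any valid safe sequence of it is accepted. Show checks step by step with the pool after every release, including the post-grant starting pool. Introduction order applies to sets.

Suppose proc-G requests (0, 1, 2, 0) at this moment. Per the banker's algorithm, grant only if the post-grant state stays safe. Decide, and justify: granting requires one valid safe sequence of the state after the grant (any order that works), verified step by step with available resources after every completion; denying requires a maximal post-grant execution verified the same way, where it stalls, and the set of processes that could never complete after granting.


GRANT: granting preserves safety; a valid post-grant sequence is proc-F, proc-I, proc-D, proc-A, proc-E, proc-G, proc-B.
Key observation: with (3, 2, 1, 3) left after the transfer, proc-F can run at once — the state stays safe.
Step-by-step check of the post-grant state:
  pool = (3, 2, 1, 3)
  proc-F needs (2, 2, 1, 2) <= (3, 2, 1, 3) -> finishes; pool += (2, 1, 0, 0) = (5, 3, 1, 3)
  proc-I needs (4, 1, 1, 1) <= (5, 3, 1, 3) -> finishes; pool += (1, 2, 3, 2) = (6, 5, 4, 5)
  proc-D needs (5, 4, 2, 5) <= (6, 5, 4, 5) -> finishes; pool += (0, 1, 1, 0) = (6, 6, 5, 5)
  proc-A needs (5, 3, 3, 0) <= (6, 6, 5, 5) -> finishes; pool += (0, 0, 0, 1) = (6, 6, 5, 6)
  proc-E needs (5, 2, 0, 6) <= (6, 6, 5, 6) -> finishes; pool += (0, 1, 0, 3) = (6, 7, 5, 9)
  proc-G needs (4, 0, 4, 7) <= (6, 7, 5, 9) -> finishes; pool += (1, 1, 3, 3) = (7, 8, 8, 12)
  proc-B needs (5, 3, 2, 5) <= (7, 8, 8, 12) -> finishes; pool += (1, 0, 1, 0) = (8, 8, 9, 12)


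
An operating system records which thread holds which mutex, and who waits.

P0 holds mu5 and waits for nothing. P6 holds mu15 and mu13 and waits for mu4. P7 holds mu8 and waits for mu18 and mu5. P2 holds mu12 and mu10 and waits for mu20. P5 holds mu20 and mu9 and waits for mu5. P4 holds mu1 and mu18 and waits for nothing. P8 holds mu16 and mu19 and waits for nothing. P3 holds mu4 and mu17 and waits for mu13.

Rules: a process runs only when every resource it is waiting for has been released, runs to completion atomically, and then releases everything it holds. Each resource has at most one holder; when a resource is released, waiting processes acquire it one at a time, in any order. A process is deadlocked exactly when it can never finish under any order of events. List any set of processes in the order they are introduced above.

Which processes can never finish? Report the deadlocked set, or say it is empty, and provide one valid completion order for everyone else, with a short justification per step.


The deadlocked set is P6 and P3.
Key observation: the loop P6 -> P3 -> P6 blocks itself forever; no other process is dragged down with it.
The rest can finish in the order P0, P5, P4, P8, P7, P2.
Check, step by step:
  P0 waits on nothing -> runs at once and releases mu5
  P5: everything it awaited (mu5) is free; runs, freeing mu20 and mu9
  P4 waits on nothing -> runs at once and releases mu1 and mu18
  P8 waits on nothing -> runs at once and releases mu16 and mu19
  P7: everything it awaited (mu18 and mu5) is free; runs, freeing mu8
  P2: everything it awaited (mu20) is free; runs, freeing mu12 and mu10


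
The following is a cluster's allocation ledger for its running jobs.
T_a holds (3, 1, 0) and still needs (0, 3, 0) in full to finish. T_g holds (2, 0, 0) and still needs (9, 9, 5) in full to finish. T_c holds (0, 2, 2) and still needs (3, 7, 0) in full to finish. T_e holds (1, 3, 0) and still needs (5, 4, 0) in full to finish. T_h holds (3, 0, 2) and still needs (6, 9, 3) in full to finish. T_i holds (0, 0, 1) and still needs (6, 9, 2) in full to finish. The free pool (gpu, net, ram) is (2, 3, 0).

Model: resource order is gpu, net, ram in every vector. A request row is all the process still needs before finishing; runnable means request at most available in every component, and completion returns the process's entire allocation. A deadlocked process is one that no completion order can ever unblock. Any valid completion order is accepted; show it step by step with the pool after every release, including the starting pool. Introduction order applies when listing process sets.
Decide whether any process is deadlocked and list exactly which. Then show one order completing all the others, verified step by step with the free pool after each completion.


No process is deadlocked.
Key observation: T_a leads a chain of completions in which each release enables another process.
One completion order for the rest: T_a, T_e, T_c, T_i, T_h, T_g. Check, step by step:
  pool = (2, 3, 0)
  run T_a (needs (0, 3, 0), free (2, 3, 0)); after release of (3, 1, 0) the pool is (5, 4, 0)
  run T_e (needs (5, 4, 0), free (5, 4, 0)); after release of (1, 3, 0) the pool is (6, 7, 0)
  run T_c (needs (3, 7, 0), free (6, 7, 0)); after release of (0, 2, 2) the pool is (6, 9, 2)
  run T_i (needs (6, 9, 2), free (6, 9, 2)); after release of (0, 0, 1) the pool is (6, 9, 3)
  run T_h (needs (6, 9, 3), free (6, 9, 3)); after release of (3, 0, 2) the pool is (9, 9, 5)
  run T_g (needs (9, 9, 5), free (9, 9, 5)); after release of (2, 0, 0) the pool is (11, 9, 5)


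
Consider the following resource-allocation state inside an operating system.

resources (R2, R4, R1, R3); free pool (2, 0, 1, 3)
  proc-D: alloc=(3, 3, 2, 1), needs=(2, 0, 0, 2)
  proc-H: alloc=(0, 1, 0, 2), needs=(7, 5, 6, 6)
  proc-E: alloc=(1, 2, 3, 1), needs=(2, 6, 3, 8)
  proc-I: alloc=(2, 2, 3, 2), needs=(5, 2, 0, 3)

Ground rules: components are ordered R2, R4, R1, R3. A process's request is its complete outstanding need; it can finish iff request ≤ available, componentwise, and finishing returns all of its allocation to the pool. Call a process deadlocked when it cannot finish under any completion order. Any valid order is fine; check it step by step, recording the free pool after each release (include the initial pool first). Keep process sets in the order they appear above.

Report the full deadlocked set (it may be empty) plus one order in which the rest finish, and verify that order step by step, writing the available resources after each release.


Nothing here is deadlocked.
Key observation: the pool covers proc-D at once, and every later process fits after earlier releases.
A valid finishing order for the others: proc-D, proc-I, proc-H, proc-E. Verifying each step:
  pool = (2, 0, 1, 3)
  proc-D needs (2, 0, 0, 2) <= (2, 0, 1, 3) -> finishes; pool += (3, 3, 2, 1) = (5, 3, 3, 4)
  proc-I needs (5, 2, 0, 3) <= (5, 3, 3, 4) -> finishes; pool += (2, 2, 3, 2) = (7, 5, 6, 6)
  proc-H needs (7, 5, 6, 6) <= (7, 5, 6, 6) -> finishes; pool += (0, 1, 0, 2) = (7, 6, 6, 8)
  proc-E needs (2, 6, 3, 8) <= (7, 6, 6, 8) -> finishes; pool += (1, 2, 3, 1) = (8, 8, 9, 9)


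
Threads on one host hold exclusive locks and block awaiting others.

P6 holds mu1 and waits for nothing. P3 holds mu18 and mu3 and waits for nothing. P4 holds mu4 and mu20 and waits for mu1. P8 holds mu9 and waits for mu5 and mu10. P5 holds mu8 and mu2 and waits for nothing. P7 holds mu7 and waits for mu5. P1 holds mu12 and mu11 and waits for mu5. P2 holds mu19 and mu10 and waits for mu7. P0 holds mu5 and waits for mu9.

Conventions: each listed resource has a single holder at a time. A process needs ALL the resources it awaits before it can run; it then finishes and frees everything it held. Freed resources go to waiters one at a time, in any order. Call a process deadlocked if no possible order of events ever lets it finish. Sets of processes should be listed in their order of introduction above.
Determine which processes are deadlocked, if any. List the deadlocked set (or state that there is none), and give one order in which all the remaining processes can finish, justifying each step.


Deadlocked set: P8, P7, P1, P2 and P0.
Key observation: P8 -> P2 -> P7 -> P0 -> P8 is a circular wait — nothing in it can go first; P1 waits into the deadlock from upstream.
The rest can finish in the order P6, P5, P3, P4.
Check, step by step:
  P6 waits on nothing -> runs at once and releases mu1
  P5 waits on nothing -> runs at once and releases mu8 and mu2
  P3 waits on nothing -> runs at once and releases mu18 and mu3
  P4: everything it awaited (mu1) is free; runs, freeing mu4 and mu20


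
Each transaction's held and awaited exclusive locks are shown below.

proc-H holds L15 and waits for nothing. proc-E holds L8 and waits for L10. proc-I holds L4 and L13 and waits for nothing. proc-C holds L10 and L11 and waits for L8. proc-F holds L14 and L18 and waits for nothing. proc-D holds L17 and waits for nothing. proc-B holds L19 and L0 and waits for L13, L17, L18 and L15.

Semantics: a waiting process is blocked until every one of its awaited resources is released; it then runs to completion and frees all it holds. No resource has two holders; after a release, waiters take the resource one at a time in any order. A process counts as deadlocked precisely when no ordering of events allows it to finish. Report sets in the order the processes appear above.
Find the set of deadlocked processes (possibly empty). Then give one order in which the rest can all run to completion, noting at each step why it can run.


Deadlocked set: proc-E and proc-C.
Key observation: the knot is the closed ring of waits proc-E -> proc-C -> proc-E; no other process is dragged down with it.
One completion order for the rest: proc-H, proc-F, proc-D, proc-I, proc-B.
Check, step by step:
  proc-H waits on nothing -> runs at once and releases L15
  proc-F waits on nothing -> runs at once and releases L14 and L18
  proc-D waits on nothing -> runs at once and releases L17
  proc-I waits on nothing -> runs at once and releases L4 and L13
  proc-B waits on L13, L17, L18 and L15 — all released -> runs and releases L19 and L0


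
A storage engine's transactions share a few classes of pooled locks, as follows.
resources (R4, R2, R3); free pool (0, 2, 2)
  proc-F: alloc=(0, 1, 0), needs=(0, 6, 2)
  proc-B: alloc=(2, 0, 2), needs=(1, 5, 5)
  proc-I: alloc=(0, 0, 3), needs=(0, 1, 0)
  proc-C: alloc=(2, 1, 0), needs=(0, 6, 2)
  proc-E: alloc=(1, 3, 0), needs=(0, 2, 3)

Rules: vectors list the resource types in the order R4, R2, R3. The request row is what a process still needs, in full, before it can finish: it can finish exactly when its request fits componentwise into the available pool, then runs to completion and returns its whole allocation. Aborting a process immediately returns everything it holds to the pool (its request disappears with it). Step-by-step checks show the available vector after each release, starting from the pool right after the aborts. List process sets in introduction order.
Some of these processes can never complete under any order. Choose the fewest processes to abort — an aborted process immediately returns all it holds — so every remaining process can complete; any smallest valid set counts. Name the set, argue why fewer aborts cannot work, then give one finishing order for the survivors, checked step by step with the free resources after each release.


Minimum abort set: proc-F.
Key observation: proc-C had no path to completion before; after the abort of proc-F ((0, 1, 0) returned), step 3 is where it fits.
Why nothing smaller works: aborting no one leaves the state deadlocked as given.
One survivor order: proc-I, proc-E, proc-C, proc-B. Step-by-step check (post-abort pool first):
  pool = (0, 3, 2)
  run proc-I (needs (0, 1, 0), free (0, 3, 2)); after release of (0, 0, 3) the pool is (0, 3, 5)
  run proc-E (needs (0, 2, 3), free (0, 3, 5)); after release of (1, 3, 0) the pool is (1, 6, 5)
  run proc-C (needs (0, 6, 2), free (1, 6, 5)); after release of (2, 1, 0) the pool is (3, 7, 5)
  run proc-B (needs (1, 5, 5), free (3, 7, 5)); after release of (2, 0, 2) the pool is (5, 7, 7)


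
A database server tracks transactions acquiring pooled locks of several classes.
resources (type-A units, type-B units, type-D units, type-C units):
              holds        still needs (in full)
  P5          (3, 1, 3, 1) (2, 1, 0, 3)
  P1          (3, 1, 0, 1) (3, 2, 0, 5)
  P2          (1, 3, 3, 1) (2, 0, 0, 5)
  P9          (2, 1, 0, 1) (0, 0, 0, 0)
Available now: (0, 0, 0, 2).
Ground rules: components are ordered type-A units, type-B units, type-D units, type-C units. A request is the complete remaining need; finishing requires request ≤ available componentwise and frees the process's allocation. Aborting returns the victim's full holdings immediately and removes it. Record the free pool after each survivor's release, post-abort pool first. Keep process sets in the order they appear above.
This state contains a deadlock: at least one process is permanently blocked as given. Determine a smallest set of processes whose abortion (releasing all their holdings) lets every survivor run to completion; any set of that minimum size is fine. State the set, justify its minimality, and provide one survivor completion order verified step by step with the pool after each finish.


The answer: abort P2.
Key observation: no ordering could ever have run P1 before the abort of P2; with (1, 3, 3, 1) back in the pool it fits at step 3.
Why nothing smaller works: aborting no one leaves the state deadlocked as given.
Survivors finish in the order: P9, P5, P1. Verifying each step (pool after the aborts first):
  pool = (1, 3, 3, 3)
  P9: need (0, 0, 0, 0) fits (1, 3, 3, 3); releases (2, 1, 0, 1), pool now (3, 4, 3, 4)
  P5: need (2, 1, 0, 3) fits (3, 4, 3, 4); releases (3, 1, 3, 1), pool now (6, 5, 6, 5)
  P1: need (3, 2, 0, 5) fits (6, 5, 6, 5); releases (3, 1, 0, 1), pool now (9, 6, 6, 6)
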